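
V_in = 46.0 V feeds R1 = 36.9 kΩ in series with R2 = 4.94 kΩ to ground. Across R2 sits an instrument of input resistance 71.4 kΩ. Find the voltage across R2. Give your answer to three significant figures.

V_out ≈ 5.12 V

First combine the lower leg with the load: R2 ‖ R_L = 4.620 kΩ.
Voltage divider with the loaded lower leg: V_out = 46.0 × 4.620/(36.9 + 4.620) = 46.0 × 0.1113 = 5.119 V.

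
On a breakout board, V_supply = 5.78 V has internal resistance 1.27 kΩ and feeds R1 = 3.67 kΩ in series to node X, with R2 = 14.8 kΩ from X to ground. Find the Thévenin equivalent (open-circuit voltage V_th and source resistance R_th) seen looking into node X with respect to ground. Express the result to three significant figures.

R1' = 1.27 + 3.67 = 4.940 kΩ (source resistance + R1).
Open-circuit (no load on X): V_th = V_supply · R2/(R1' + R2) = 5.78 × 14.8/(4.940 + 14.8) = 4.334 V.
Looking into X with the source shorted: R_th = R1'·R2/(R1'+R2) = 4.940 × 14.8/19.74 = 3.704 kΩ.

V_th ≈ 4.33 V, R_th ≈ 3.70 kΩ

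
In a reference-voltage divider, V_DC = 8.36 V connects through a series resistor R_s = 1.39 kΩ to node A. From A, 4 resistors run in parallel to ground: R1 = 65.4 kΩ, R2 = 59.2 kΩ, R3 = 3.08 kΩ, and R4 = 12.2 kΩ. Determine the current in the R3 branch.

I ≈ 1.69 mA

Equivalent of the parallel group: R_p = 2.279 kΩ.
Node voltage V_A = V_DC · R_p/(R_s + R_p) = 8.36 × 0.6211 = 5.193 V.
I(R3) = V_A / R3 = 5.193/3.08 = 1.686 mA.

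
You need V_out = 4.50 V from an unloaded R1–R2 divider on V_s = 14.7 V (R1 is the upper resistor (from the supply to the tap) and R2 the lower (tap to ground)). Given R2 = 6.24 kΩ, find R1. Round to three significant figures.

Required fraction k = V_out/V_s = 0.3061.
Rearranging, R1 = R2·(1−k)/k = 6.24 × 2.267 = 14.14 kΩ.

R1 ≈ 14.1 kΩ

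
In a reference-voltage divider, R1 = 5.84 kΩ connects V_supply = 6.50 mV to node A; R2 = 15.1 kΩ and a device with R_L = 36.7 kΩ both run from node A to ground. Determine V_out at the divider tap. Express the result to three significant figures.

The load sits in parallel with R2, giving an effective lower resistance R2' = R2·R_L/(R2+R_L) = 10.70 kΩ.
Then V_out = V_supply · R2'/(R1 + R2') = 6.50 × 10.70/16.54 = 4.205 mV.
(Unloaded it would be 4.69 mV; the load pulls it down.)

V_out ≈ 4.20 mV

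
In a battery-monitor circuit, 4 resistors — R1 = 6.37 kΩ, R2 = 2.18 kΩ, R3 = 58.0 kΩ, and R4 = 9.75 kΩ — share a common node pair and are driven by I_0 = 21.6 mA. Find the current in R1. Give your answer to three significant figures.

I ≈ 4.61 mA

Conductances: ΣG = 1/6.37 + 1/2.18 + 1/58.0 + 1/9.75 = 0.7355 (1/kΩ).
R1 takes the fraction G_k/ΣG = 0.1570/0.7355 = 0.2134, so I = 21.6 × 0.2134 = 4.610 mA.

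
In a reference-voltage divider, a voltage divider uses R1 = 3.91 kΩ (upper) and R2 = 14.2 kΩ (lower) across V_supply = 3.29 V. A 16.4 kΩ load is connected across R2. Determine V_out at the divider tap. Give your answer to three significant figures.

R2 ‖ R_L = (14.2 × 16.4)/(14.2 + 16.4) = 7.610 kΩ.
Then V_out = V_supply · R2'/(R1 + R2') = 3.29 × 7.610/11.52 = 2.173 V.

V_out ≈ 2.17 V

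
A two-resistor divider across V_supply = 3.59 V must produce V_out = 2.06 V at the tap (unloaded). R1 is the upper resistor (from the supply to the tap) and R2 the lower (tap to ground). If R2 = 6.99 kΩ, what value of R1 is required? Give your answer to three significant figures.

Required fraction k = V_out/V_supply = 0.5738.
R1 = R2·(1/k − 1) = 6.99 × 0.7427 = 5.192 kΩ.

R1 ≈ 5.19 kΩ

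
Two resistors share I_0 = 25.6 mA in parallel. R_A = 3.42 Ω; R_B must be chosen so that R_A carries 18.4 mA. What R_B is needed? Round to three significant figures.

R_B ≈ 8.74 Ω

The fraction through R_A equals R_B/(R_A+R_B).
18.4/25.6 = R_B/(R_A + R_B) → R_B = R_A · (0.7187)/(1 − 0.7187) = 3.42 × 2.556 = 8.740 Ω.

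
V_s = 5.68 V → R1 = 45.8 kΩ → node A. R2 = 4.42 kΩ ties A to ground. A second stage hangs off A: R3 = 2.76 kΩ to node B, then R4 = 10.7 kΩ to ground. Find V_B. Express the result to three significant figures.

The second stage (R3 + R4 = 13.46 kΩ) loads node A in parallel with R2.
Effective lower resistance at A: R2 ‖ 13.46 = 3.327 kΩ.
First divider: V_A = V_s · 3.327/(45.8 + 3.327) = 0.3847 V.
V_B = V_A × 0.7949 = 0.3058 V.

V_B ≈ 0.306 V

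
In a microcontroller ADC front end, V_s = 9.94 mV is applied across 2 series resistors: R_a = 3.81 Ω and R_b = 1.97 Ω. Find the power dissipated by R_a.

ΣR = 5.780 Ω → I = 9.94/5.780 = 1.720 mA.
P = I²R = 2.957 × 3.81 = 11.27 µW.

P ≈ 11.3 µW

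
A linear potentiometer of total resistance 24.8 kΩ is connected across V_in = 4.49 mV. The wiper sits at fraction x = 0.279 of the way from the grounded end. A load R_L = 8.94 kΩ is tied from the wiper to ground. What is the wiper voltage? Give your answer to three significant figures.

Split the track: R_lower = x·R_p = 6.919 kΩ, R_upper = (1−x)·R_p = 17.88 kΩ.
Lower segment in parallel with the load: 6.919 ‖ 8.94 = 3.900 kΩ.
Loaded-divider output: V_out = 4.49 × 0.1791 = 0.8040 mV.

V_out ≈ 0.804 mV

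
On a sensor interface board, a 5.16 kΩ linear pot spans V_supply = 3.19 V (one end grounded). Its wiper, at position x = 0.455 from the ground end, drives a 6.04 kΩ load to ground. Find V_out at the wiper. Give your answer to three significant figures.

Lower segment x·R_p = 2.348 kΩ; upper segment (1−x)·R_p = 2.812 kΩ.
R_L loads the lower segment: effective lower R = 1.691 kΩ.
Then V_out = V_supply · 1.691/(2.812 + 1.691) = 1.198 V.
(Unloaded: V_out = x·V_supply = 1.45 V.)

V_out ≈ 1.20 V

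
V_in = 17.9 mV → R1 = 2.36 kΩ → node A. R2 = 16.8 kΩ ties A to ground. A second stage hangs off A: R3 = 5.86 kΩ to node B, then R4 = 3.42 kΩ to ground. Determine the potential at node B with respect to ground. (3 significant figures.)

V_B ≈ 4.73 mV

Node A sees R2 in parallel with the series input of stage 2, R3 + R4 = 9.280 kΩ.
Effective lower resistance at A: R2 ‖ 9.280 = 5.978 kΩ.
First divider: V_A = V_in · 5.978/(2.36 + 5.978) = 12.83 mV.
Then the unloaded second divider: V_B = V_A × R4/(R3+R4) = 12.83 × 0.3685 = 4.730 mV.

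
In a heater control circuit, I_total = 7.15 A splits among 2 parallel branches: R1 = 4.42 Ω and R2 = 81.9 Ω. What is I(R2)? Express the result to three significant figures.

Two-branch current divider: I_k = I_total · R_other/(R_1 + R_2).
So I = 7.15 × 4.42/86.32 = 0.3661 A.

I ≈ 0.366 A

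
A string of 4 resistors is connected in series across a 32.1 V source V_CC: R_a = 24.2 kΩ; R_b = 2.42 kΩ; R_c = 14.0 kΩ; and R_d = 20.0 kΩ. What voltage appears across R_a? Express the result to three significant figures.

ΣR = 24.2 + 2.42 + 14.0 + 20.0 = 60.62 kΩ.
Voltage divider: V = V_CC · (24.20 / 60.62) = 32.1 × 0.3992 = 12.81 V.

V ≈ 12.8 V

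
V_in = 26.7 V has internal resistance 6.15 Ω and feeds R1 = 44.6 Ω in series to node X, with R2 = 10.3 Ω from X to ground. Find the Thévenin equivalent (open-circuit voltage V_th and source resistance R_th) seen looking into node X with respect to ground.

V_th ≈ 4.50 V, R_th ≈ 8.56 Ω

R1' = 6.15 + 44.6 = 50.75 Ω (source resistance + R1).
Open-circuit (no load on X): V_th = V_in · R2/(R1' + R2) = 26.7 × 10.3/(50.75 + 10.3) = 4.505 V.
With V_in suppressed (replaced by a short), R_th = R1' ‖ R2 = (50.75 × 10.3)/(50.75 + 10.3) = 8.562 Ω.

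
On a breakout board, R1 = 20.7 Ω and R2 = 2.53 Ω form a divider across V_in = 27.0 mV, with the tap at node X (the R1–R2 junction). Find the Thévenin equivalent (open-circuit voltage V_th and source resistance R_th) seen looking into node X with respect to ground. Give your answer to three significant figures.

V_th ≈ 2.94 mV, R_th ≈ 2.25 Ω

With X open, the divider is unloaded: V_th = 27.0 × 2.53/23.23 = 2.941 mV.
With V_in suppressed (replaced by a short), R_th = R1 ‖ R2 = (20.70 × 2.53)/(20.70 + 2.53) = 2.254 Ω.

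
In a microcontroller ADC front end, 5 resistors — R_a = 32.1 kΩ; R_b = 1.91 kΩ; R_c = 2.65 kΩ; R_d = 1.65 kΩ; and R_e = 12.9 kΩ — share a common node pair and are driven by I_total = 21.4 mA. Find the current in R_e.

Conductances: ΣG = 1/32.1 + 1/1.91 + 1/2.65 + 1/1.65 + 1/12.9 = 1.616 (1/kΩ).
By the current-divider rule, I = I_total · G_k/ΣG = 21.4 × 0.04798 = 1.027 mA.

I ≈ 1.03 mA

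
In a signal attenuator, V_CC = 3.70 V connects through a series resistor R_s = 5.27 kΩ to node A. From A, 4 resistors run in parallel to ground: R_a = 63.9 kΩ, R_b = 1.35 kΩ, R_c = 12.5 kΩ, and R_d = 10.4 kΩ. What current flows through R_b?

I ≈ 0.463 mA

Combine the parallel branches: R_p = (1/63.9 + 1/1.35 + 1/12.5 + 1/10.4)⁻¹ = 1.072 kΩ.
V_A = 3.70 × 1.072/6.342 = 0.6256 V.
I(R_b) = V_A / R_b = 0.6256/1.35 = 0.4634 mA.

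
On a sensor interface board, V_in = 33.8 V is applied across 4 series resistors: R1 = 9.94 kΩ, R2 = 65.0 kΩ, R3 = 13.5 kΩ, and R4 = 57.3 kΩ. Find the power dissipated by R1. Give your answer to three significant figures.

P ≈ 0.535 mW

The common current is I = 33.8/145.7 = 0.2319 mA.
V(R1) = I·R = 2.305 V; P = V·I = 2.305 × 0.2319 = 0.5346 mW.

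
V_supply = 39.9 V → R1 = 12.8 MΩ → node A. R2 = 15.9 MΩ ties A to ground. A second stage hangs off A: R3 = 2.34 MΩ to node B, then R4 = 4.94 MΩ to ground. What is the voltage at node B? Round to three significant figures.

The second stage (R3 + R4 = 7.280 MΩ) loads node A in parallel with R2.
R2 ‖ (R3+R4) = 4.994 MΩ.
V_A = 39.9 × 4.994/(12.8 + 4.994) = 11.20 V.
V_B = V_A × 0.6786 = 7.598 V.

V_B ≈ 7.60 V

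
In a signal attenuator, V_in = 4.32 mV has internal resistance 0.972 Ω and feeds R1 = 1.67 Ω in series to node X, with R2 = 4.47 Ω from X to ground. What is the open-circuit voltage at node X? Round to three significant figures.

R1' = 0.972 + 1.67 = 2.642 Ω (source resistance + R1).
V_th is the unloaded tap voltage: V_in · R2/(R1'+R2) = 4.32 × 0.6285 = 2.715 mV.

V_th ≈ 2.72 mV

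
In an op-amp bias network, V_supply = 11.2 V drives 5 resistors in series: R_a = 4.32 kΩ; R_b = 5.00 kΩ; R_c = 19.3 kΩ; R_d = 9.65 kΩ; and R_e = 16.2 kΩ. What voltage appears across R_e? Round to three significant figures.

Total series resistance ΣR = 4.32 + 5.00 + 19.3 + 9.65 + 16.2 = 54.47 kΩ.
V = V_supply · R/ΣR = 11.2 × 0.2974 = 3.331 V.

V ≈ 3.33 V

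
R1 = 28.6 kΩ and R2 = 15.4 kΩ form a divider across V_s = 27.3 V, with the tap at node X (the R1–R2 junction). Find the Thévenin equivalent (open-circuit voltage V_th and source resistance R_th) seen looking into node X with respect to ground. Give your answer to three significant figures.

V_th ≈ 9.55 V, R_th ≈ 10.0 kΩ

Open-circuit (no load on X): V_th = V_s · R2/(R1 + R2) = 27.3 × 15.4/(28.60 + 15.4) = 9.555 V.
Looking into X with the source shorted: R_th = R1·R2/(R1+R2) = 28.60 × 15.4/44.00 = 10.01 kΩ.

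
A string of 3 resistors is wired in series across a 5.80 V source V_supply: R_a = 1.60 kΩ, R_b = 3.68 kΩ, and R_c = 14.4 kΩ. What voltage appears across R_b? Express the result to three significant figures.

V ≈ 1.08 V

Series total: ΣR = 1.60 + 3.68 + 14.4 = 19.68 kΩ.
Voltage divider: V = V_supply · (3.680 / 19.68) = 5.80 × 0.1870 = 1.085 V.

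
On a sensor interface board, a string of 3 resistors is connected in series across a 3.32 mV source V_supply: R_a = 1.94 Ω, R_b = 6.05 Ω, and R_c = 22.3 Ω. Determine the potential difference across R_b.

ΣR = 1.94 + 6.05 + 22.3 = 30.29 Ω.
By the voltage-divider rule, V = 3.32 × 6.050/30.29 = 0.6631 mV.

V ≈ 0.663 mV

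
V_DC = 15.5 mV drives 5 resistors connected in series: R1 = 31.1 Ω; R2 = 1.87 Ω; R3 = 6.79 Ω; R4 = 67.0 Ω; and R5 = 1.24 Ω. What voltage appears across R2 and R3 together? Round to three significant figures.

V ≈ 1.24 mV

ΣR = 31.1 + 1.87 + 6.79 + 67.0 + 1.24 = 108.0 Ω.
R_{R2..R3} = 1.87 + 6.79 = 8.660 Ω.
V = V_DC · R/ΣR = 15.5 × 0.08019 = 1.243 mV.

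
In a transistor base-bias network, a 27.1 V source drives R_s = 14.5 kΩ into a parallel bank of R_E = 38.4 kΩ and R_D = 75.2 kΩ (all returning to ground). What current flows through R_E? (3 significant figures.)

Equivalent of the parallel group: R_p = 25.42 kΩ.
V_A by voltage divider: V_A = 27.1 × 25.42/(14.5 + 25.42) = 17.26 V.
Branch current I = V_A/R_E = 17.26/38.4 = 0.4494 mA.
(Equivalently: I_total = 0.6789 mA, then current-divider fraction G_k/ΣG = 0.6620.)

I ≈ 0.449 mA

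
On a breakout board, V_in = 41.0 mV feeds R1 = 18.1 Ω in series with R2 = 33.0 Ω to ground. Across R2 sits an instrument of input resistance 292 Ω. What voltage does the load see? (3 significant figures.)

First combine the lower leg with the load: R2 ‖ R_L = 29.65 Ω.
Now apply the divider: V_out = 41.0 × 0.6209 = 25.46 mV.

V_out ≈ 25.5 mV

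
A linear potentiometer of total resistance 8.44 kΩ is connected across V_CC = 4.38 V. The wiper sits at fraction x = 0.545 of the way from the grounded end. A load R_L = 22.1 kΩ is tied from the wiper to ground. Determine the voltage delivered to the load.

Split the track: R_lower = x·R_p = 4.600 kΩ, R_upper = (1−x)·R_p = 3.840 kΩ.
Lower segment in parallel with the load: 4.600 ‖ 22.1 = 3.807 kΩ.
V_out = 4.38 × 3.807/(3.840 + 3.807) = 2.181 V.
(Unloaded: V_out = x·V_CC = 2.39 V.)

V_out ≈ 2.18 V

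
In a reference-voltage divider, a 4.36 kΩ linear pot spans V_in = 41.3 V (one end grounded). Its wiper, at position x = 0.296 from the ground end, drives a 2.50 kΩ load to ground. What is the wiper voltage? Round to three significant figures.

The pot divides into 3.069 kΩ above the wiper and 1.291 kΩ below.
Lower segment in parallel with the load: 1.291 ‖ 2.50 = 0.8512 kΩ.
Then V_out = V_in · 0.8512/(3.069 + 0.8512) = 8.966 V.
(Unloaded: V_out = x·V_in = 12.2 V.)

V_out ≈ 8.97 V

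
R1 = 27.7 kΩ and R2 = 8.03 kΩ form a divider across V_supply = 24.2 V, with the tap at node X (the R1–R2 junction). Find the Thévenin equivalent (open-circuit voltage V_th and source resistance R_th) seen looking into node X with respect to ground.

V_th ≈ 5.44 V, R_th ≈ 6.23 kΩ

Open-circuit (no load on X): V_th = V_supply · R2/(R1 + R2) = 24.2 × 8.03/(27.70 + 8.03) = 5.439 V.
With V_supply suppressed (replaced by a short), R_th = R1 ‖ R2 = (27.70 × 8.03)/(27.70 + 8.03) = 6.225 kΩ.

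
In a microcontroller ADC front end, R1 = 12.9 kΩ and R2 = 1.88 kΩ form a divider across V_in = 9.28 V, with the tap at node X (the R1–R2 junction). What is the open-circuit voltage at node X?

With X open, the divider is unloaded: V_th = 9.28 × 1.88/14.78 = 1.180 V.

V_th ≈ 1.18 V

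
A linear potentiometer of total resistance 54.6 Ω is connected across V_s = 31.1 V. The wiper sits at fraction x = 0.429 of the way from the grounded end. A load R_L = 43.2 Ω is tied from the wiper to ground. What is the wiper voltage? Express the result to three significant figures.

V_out ≈ 10.2 V

Split the track: R_lower = x·R_p = 23.42 Ω, R_upper = (1−x)·R_p = 31.18 Ω.
R_L loads the lower segment: effective lower R = 15.19 Ω.
Loaded-divider output: V_out = 31.1 × 0.3276 = 10.19 V.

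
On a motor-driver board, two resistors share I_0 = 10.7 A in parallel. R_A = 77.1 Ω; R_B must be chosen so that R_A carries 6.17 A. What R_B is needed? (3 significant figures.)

Two-branch current divider: I_A = I_0 · R_B/(R_A + R_B).
With f = 0.5766, R_B = R_A · f/(1−f) = 77.1 × 1.362 = 105.0 Ω.

R_B ≈ 105 Ω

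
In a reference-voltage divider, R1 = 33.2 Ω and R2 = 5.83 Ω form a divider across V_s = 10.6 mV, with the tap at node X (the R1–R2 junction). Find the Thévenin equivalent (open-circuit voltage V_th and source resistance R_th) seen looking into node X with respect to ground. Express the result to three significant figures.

V_th ≈ 1.58 mV, R_th ≈ 4.96 Ω

V_th is the unloaded tap voltage: V_s · R2/(R1+R2) = 10.6 × 0.1494 = 1.583 mV.
Zeroing V_s shorts the top of R1 to ground, so R_th = R1 ‖ R2 = 4.959 Ω.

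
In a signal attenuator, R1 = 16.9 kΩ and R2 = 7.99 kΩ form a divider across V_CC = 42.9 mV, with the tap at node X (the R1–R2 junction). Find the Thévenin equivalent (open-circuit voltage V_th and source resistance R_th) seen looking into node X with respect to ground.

V_th ≈ 13.8 mV, R_th ≈ 5.43 kΩ

Open-circuit (no load on X): V_th = V_CC · R2/(R1 + R2) = 42.9 × 7.99/(16.90 + 7.99) = 13.77 mV.
Looking into X with the source shorted: R_th = R1·R2/(R1+R2) = 16.90 × 7.99/24.89 = 5.425 kΩ.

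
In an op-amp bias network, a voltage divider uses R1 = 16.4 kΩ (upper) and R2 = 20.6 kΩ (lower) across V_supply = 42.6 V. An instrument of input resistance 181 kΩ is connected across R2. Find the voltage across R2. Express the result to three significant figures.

The load sits in parallel with R2, giving an effective lower resistance R2' = R2·R_L/(R2+R_L) = 18.50 kΩ.
Now apply the divider: V_out = 42.6 × 0.5300 = 22.58 V.
(Unloaded it would be 23.7 V; the load pulls it down.)

V_out ≈ 22.6 V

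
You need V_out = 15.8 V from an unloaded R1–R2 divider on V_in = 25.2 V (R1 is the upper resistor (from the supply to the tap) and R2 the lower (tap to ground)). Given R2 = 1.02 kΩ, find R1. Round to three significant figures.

Required fraction k = V_out/V_in = 0.6270.
So R1 = R2 · (V_in/V_out − 1) = 1.02 × (25.2/15.8 − 1) = 1.02 × 0.5949 = 0.6068 kΩ.

R1 ≈ 0.607 kΩ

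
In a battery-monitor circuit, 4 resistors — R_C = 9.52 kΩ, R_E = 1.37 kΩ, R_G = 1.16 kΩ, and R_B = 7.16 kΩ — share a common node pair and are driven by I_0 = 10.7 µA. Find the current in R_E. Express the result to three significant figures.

I ≈ 4.25 µA

Conductances: ΣG = 1/9.52 + 1/1.37 + 1/1.16 + 1/7.16 = 1.837 (1/kΩ).
R_E takes the fraction G_k/ΣG = 0.7299/1.837 = 0.3974, so I = 10.7 × 0.3974 = 4.252 µA.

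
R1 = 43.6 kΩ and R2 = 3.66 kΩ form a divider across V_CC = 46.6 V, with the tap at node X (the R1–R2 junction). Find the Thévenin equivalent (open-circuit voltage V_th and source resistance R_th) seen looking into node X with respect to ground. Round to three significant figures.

V_th ≈ 3.61 V, R_th ≈ 3.38 kΩ

Open-circuit (no load on X): V_th = V_CC · R2/(R1 + R2) = 46.6 × 3.66/(43.60 + 3.66) = 3.609 V.
With V_CC suppressed (replaced by a short), R_th = R1 ‖ R2 = (43.60 × 3.66)/(43.60 + 3.66) = 3.377 kΩ.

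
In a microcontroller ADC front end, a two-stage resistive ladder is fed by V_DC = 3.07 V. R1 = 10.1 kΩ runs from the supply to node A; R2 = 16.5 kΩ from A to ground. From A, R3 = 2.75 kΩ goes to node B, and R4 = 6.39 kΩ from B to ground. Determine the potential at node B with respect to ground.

The second stage (R3 + R4 = 9.140 kΩ) loads node A in parallel with R2.
Effective lower resistance at A: R2 ‖ 9.140 = 5.882 kΩ.
First divider: V_A = V_DC · 5.882/(10.1 + 5.882) = 1.130 V.
V_B = V_A × 0.6991 = 0.7899 V.

V_B ≈ 0.790 V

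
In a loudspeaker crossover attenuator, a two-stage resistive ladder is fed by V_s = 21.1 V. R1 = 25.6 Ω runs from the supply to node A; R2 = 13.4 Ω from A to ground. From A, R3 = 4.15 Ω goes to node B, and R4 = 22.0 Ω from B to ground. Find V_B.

V_B ≈ 4.56 V

The second stage (R3 + R4 = 26.15 Ω) loads node A in parallel with R2.
Effective lower resistance at A: R2 ‖ 26.15 = 8.860 Ω.
V_A = 21.1 × 8.860/(25.6 + 8.860) = 5.425 V.
Then the unloaded second divider: V_B = V_A × R4/(R3+R4) = 5.425 × 0.8413 = 4.564 V.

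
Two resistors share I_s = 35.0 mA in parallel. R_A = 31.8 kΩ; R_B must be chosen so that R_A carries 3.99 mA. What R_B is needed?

The fraction through R_A equals R_B/(R_A+R_B).
With f = 0.1140, R_B = R_A · f/(1−f) = 31.8 × 0.1287 = 4.092 kΩ.

R_B ≈ 4.09 kΩ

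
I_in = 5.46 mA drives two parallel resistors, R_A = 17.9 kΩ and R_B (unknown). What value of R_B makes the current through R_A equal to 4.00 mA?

R_B ≈ 49.0 kΩ

Two-branch current divider: I_A = I_in · R_B/(R_A + R_B).
4.00/5.46 = R_B/(R_A + R_B) → R_B = R_A · (0.7326)/(1 − 0.7326) = 17.9 × 2.740 = 49.04 kΩ.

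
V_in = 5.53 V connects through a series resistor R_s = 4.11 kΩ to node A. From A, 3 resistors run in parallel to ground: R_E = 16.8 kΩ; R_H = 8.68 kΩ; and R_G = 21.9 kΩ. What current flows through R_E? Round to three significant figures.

Parallel bank: R_p = 1/(1/16.8 + 1/8.68 + 1/21.9) = 4.537 kΩ.
V_A by voltage divider: V_A = 5.53 × 4.537/(4.11 + 4.537) = 2.902 V.
Branch current I = V_A/R_E = 2.902/16.8 = 0.1727 mA.
(Equivalently: I_total = 0.6395 mA, then current-divider fraction G_k/ΣG = 0.2701.)

I ≈ 0.173 mA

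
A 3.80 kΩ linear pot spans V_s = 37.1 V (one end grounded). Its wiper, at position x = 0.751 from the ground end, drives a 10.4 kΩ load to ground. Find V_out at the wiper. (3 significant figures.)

V_out ≈ 26.1 V

The pot divides into 0.9462 kΩ above the wiper and 2.854 kΩ below.
Lower segment in parallel with the load: 2.854 ‖ 10.4 = 2.239 kΩ.
V_out = 37.1 × 2.239/(0.9462 + 2.239) = 26.08 V.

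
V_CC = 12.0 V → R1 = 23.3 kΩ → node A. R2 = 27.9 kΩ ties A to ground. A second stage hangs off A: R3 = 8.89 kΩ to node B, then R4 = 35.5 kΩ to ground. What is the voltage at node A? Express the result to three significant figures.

The second stage (R3 + R4 = 44.39 kΩ) loads node A in parallel with R2.
Effective lower resistance at A: R2 ‖ 44.39 = 17.13 kΩ.
V_A = 12.0 × 17.13/(23.3 + 17.13) = 5.085 V.

V_A ≈ 5.08 V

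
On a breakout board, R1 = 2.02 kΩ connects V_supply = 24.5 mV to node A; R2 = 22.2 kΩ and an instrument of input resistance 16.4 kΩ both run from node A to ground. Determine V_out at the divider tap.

V_out ≈ 20.2 mV

First combine the lower leg with the load: R2 ‖ R_L = 9.432 kΩ.
Then V_out = V_supply · R2'/(R1 + R2') = 24.5 × 9.432/11.45 = 20.18 mV.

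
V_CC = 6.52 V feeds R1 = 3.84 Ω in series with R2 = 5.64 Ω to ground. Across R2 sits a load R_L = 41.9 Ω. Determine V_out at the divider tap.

V_out ≈ 3.68 V

First combine the lower leg with the load: R2 ‖ R_L = 4.971 Ω.
Then V_out = V_CC · R2'/(R1 + R2') = 6.52 × 4.971/8.811 = 3.678 V.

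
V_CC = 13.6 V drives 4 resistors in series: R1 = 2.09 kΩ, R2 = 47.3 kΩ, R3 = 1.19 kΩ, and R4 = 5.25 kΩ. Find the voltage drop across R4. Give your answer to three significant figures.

ΣR = 2.09 + 47.3 + 1.19 + 5.25 = 55.83 kΩ.
V = V_CC · R/ΣR = 13.6 × 0.09404 = 1.279 V.

V ≈ 1.28 V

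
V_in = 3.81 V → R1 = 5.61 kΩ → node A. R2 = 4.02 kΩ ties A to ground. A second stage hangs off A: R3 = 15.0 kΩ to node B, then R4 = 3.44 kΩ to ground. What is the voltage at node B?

V_B ≈ 0.263 V

Node A sees R2 in parallel with the series input of stage 2, R3 + R4 = 18.44 kΩ.
R2 ‖ (R3+R4) = 3.300 kΩ.
So V_A = 3.81 × 0.3704 = 1.411 V.
Stage 2 is unloaded, so V_B = V_A · R4/(R3+R4) = 1.411 × 3.44/18.44 = 0.2633 V.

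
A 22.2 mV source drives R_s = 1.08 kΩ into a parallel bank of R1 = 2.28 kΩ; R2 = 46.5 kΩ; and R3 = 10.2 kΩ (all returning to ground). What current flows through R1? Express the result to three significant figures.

I ≈ 6.07 µA

Combine the parallel branches: R_p = (1/2.28 + 1/46.5 + 1/10.2)⁻¹ = 1.792 kΩ.
V_A = 22.2 × 1.792/2.872 = 13.85 mV.
I(R1) = V_A / R1 = 13.85/2.28 = 6.075 µA.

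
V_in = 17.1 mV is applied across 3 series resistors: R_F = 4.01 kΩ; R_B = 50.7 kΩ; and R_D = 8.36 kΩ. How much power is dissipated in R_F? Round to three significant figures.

The common current is I = 17.1/63.07 = 0.2711 µA.
P = I²R = 0.07351 × 4.01 = 0.2948 nW.

P ≈ 0.295 nW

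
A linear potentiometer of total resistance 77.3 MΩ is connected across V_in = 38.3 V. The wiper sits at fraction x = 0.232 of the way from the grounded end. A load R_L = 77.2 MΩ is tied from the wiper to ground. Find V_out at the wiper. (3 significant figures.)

Lower segment x·R_p = 17.93 MΩ; upper segment (1−x)·R_p = 59.37 MΩ.
Lower segment in parallel with the load: 17.93 ‖ 77.2 = 14.55 MΩ.
Then V_out = V_in · 14.55/(59.37 + 14.55) = 7.540 V.

V_out ≈ 7.54 V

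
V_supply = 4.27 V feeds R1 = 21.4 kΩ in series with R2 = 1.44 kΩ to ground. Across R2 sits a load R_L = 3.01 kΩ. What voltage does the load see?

V_out ≈ 0.186 V

First combine the lower leg with the load: R2 ‖ R_L = 0.9740 kΩ.
Now apply the divider: V_out = 4.27 × 0.04353 = 0.1859 V.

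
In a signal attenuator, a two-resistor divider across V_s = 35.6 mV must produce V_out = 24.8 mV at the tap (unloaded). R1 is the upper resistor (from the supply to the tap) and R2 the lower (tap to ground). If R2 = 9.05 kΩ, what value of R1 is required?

Required fraction k = V_out/V_s = 0.6966.
So R1 = R2 · (V_s/V_out − 1) = 9.05 × (35.6/24.8 − 1) = 9.05 × 0.4355 = 3.941 kΩ.

R1 ≈ 3.94 kΩ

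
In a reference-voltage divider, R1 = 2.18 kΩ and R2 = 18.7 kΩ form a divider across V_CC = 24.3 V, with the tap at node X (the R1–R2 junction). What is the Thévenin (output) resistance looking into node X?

Zeroing V_CC shorts the top of R1 to ground, so R_th = R1 ‖ R2 = 1.952 kΩ.

R_th ≈ 1.95 kΩ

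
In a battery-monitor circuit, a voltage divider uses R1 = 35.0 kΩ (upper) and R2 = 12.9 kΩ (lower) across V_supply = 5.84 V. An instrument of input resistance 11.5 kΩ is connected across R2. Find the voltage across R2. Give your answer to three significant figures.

First combine the lower leg with the load: R2 ‖ R_L = 6.080 kΩ.
Voltage divider with the loaded lower leg: V_out = 5.84 × 6.080/(35.0 + 6.080) = 5.84 × 0.1480 = 0.8643 V.

V_out ≈ 0.864 V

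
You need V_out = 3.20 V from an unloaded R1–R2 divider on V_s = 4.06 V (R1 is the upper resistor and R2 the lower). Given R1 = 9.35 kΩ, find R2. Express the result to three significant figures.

R2 ≈ 34.8 kΩ

Required fraction k = V_out/V_s = 0.7882.
So R2 = R1 · V_out/(V_s − V_out) = 9.35 × 3.20/(4.06 − 3.20) = 9.35 × 3.721 = 34.79 kΩ.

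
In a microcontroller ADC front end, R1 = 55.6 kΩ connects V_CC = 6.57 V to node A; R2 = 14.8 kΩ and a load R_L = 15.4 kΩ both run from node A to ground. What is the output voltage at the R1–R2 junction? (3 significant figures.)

V_out ≈ 0.785 V

The load sits in parallel with R2, giving an effective lower resistance R2' = R2·R_L/(R2+R_L) = 7.547 kΩ.
Now apply the divider: V_out = 6.57 × 0.1195 = 0.7852 V.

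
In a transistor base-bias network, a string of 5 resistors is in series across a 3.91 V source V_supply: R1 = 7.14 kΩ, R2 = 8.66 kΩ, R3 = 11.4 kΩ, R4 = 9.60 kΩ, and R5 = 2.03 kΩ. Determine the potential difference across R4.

ΣR = 7.14 + 8.66 + 11.4 + 9.60 + 2.03 = 38.83 kΩ.
By the voltage-divider rule, V = 3.91 × 9.600/38.83 = 0.9667 V.

V ≈ 0.967 V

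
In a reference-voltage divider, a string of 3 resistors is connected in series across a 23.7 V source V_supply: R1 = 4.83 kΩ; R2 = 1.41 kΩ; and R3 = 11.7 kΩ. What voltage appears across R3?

V ≈ 15.5 V

Total series resistance ΣR = 4.83 + 1.41 + 11.7 = 17.94 kΩ.
V = V_supply · R/ΣR = 23.7 × 0.6522 = 15.46 V.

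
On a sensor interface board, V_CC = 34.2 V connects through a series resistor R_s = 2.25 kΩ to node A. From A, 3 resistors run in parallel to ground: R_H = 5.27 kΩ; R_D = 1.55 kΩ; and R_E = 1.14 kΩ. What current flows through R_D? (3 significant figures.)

I ≈ 4.55 mA

Parallel bank: R_p = 1/(1/5.27 + 1/1.55 + 1/1.14) = 0.5841 kΩ.
V_A by voltage divider: V_A = 34.2 × 0.5841/(2.25 + 0.5841) = 7.048 V.
I(R_D) = V_A / R_D = 7.048/1.55 = 4.547 mA.
(Check via current divider: I_total = 12.07 mA; share G_k/ΣG = 0.3768 → same result.)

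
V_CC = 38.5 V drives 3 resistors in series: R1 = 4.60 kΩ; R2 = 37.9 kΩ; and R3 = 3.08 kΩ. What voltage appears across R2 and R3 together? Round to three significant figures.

Total series resistance ΣR = 4.60 + 37.9 + 3.08 = 45.58 kΩ.
R_{R2..R3} = 37.9 + 3.08 = 40.98 kΩ.
V = V_CC · R/ΣR = 38.5 × 0.8991 = 34.61 V.

V ≈ 34.6 V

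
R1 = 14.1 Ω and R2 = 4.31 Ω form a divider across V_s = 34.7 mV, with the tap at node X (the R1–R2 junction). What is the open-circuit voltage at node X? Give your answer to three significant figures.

Open-circuit (no load on X): V_th = V_s · R2/(R1 + R2) = 34.7 × 4.31/(14.10 + 4.31) = 8.124 mV.

V_th ≈ 8.12 mV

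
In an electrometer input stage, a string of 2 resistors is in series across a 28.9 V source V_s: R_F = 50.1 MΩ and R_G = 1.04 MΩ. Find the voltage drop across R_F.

V ≈ 28.3 V

Series total: ΣR = 50.1 + 1.04 = 51.14 MΩ.
Voltage divider: V = V_s · (50.10 / 51.14) = 28.9 × 0.9797 = 28.31 V.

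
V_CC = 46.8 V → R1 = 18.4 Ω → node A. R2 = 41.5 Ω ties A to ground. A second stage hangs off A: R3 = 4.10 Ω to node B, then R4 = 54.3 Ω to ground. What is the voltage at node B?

The second stage (R3 + R4 = 58.40 Ω) loads node A in parallel with R2.
R2 ‖ (R3+R4) = 24.26 Ω.
So V_A = 46.8 × 0.5687 = 26.61 V.
Stage 2 is unloaded, so V_B = V_A · R4/(R3+R4) = 26.61 × 54.3/58.40 = 24.75 V.

V_B ≈ 24.7 V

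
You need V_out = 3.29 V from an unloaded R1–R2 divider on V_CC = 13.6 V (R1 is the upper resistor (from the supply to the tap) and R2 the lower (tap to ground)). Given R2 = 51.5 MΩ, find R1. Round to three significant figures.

R1 ≈ 161 MΩ

The divider ratio is R2/(R1+R2) = 3.29/13.6 = 0.2419.
R1 = R2·(1/k − 1) = 51.5 × 3.134 = 161.4 MΩ.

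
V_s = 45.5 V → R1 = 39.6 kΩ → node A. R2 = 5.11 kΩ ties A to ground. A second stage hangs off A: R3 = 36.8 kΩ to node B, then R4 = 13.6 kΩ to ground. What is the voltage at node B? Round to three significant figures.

The second stage (R3 + R4 = 50.40 kΩ) loads node A in parallel with R2.
Effective lower resistance at A: R2 ‖ 50.40 = 4.640 kΩ.
First divider: V_A = V_s · 4.640/(39.6 + 4.640) = 4.772 V.
V_B = V_A × 0.2698 = 1.288 V.

V_B ≈ 1.29 V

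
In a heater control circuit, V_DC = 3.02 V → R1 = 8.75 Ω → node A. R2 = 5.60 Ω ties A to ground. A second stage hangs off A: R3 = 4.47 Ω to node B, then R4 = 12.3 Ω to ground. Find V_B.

V_B ≈ 0.718 V

Looking into the second stage from A: R3 + R4 = 16.77 Ω appears in parallel with R2.
R2 ‖ (R3+R4) = 4.198 Ω.
First divider: V_A = V_DC · 4.198/(8.75 + 4.198) = 0.9792 V.
Stage 2 is unloaded, so V_B = V_A · R4/(R3+R4) = 0.9792 × 12.3/16.77 = 0.7182 V.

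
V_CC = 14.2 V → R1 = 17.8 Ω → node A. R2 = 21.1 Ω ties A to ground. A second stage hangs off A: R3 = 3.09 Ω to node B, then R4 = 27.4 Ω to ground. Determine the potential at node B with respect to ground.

The second stage (R3 + R4 = 30.49 Ω) loads node A in parallel with R2.
Effective lower resistance at A: R2 ‖ 30.49 = 12.47 Ω.
So V_A = 14.2 × 0.4120 = 5.850 V.
Then the unloaded second divider: V_B = V_A × R4/(R3+R4) = 5.850 × 0.8987 = 5.257 V.

V_B ≈ 5.26 V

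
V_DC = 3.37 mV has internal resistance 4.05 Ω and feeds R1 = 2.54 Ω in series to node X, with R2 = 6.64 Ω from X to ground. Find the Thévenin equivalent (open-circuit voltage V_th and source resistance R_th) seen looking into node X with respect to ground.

V_th ≈ 1.69 mV, R_th ≈ 3.31 Ω

R1' = 4.05 + 2.54 = 6.590 Ω (source resistance + R1).
Open-circuit (no load on X): V_th = V_DC · R2/(R1' + R2) = 3.37 × 6.64/(6.590 + 6.64) = 1.691 mV.
With V_DC suppressed (replaced by a short), R_th = R1' ‖ R2 = (6.590 × 6.64)/(6.590 + 6.64) = 3.307 Ω.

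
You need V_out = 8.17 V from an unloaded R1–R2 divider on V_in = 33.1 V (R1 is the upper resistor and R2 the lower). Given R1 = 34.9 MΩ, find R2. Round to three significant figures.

R2 ≈ 11.4 MΩ

Required fraction k = V_out/V_in = 0.2468.
R2 = R1 · 0.2468/(1 − 0.2468) = 11.44 MΩ.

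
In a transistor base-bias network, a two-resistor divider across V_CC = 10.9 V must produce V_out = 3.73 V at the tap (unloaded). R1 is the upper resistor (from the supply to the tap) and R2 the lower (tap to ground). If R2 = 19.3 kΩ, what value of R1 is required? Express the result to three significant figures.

R1 ≈ 37.1 kΩ

V_out/V_CC = R2/(R1+R2) = 0.3422.
So R1 = R2 · (V_CC/V_out − 1) = 19.3 × (10.9/3.73 − 1) = 19.3 × 1.922 = 37.10 kΩ.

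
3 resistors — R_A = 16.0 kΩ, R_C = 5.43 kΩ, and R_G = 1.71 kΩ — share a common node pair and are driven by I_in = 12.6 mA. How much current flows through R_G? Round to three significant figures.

Total conductance ΣG = 1/16.0 + 1/5.43 + 1/1.71 = 0.8315 (units of 1/kΩ).
R_G takes the fraction G_k/ΣG = 0.5848/0.8315 = 0.7033, so I = 12.6 × 0.7033 = 8.862 mA.

I ≈ 8.86 mA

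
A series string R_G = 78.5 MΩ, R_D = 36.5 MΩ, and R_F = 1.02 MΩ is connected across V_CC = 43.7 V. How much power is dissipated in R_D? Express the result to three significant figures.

P ≈ 5.18 µW

ΣR = 116.0 MΩ → I = 43.7/116.0 = 0.3767 µA.
P(R_D) = I²·R_D = (0.3767)² × 36.5 = 5.178 µW.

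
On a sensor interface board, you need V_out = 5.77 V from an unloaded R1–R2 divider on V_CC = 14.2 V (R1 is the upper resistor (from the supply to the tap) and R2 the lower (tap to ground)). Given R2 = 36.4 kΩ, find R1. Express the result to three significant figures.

R1 ≈ 53.2 kΩ

Required fraction k = V_out/V_CC = 0.4063.
So R1 = R2 · (V_CC/V_out − 1) = 36.4 × (14.2/5.77 − 1) = 36.4 × 1.461 = 53.18 kΩ.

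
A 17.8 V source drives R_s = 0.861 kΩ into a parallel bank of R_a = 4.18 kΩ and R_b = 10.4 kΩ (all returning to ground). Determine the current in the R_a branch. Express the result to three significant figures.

Equivalent of the parallel group: R_p = 2.982 kΩ.
V_A by voltage divider: V_A = 17.8 × 2.982/(0.861 + 2.982) = 13.81 V.
Branch current I = V_A/R_a = 13.81/4.18 = 3.304 mA.

I ≈ 3.30 mA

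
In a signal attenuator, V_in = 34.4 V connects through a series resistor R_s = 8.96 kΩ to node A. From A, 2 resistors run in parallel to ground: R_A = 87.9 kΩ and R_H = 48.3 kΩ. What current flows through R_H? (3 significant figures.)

Combine the parallel branches: R_p = (1/87.9 + 1/48.3)⁻¹ = 31.17 kΩ.
Node voltage V_A = V_in · R_p/(R_s + R_p) = 34.4 × 0.7767 = 26.72 V.
I(R_H) = V_A / R_H = 26.72/48.3 = 0.5532 mA.
(Check via current divider: I_total = 0.8572 mA; share G_k/ΣG = 0.6454 → same result.)

I ≈ 0.553 mA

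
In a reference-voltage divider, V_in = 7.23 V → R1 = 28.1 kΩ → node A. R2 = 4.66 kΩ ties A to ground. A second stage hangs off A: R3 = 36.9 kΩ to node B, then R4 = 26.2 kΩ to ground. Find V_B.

Node A sees R2 in parallel with the series input of stage 2, R3 + R4 = 63.10 kΩ.
Effective lower resistance at A: R2 ‖ 63.10 = 4.340 kΩ.
V_A = 7.23 × 4.340/(28.1 + 4.340) = 0.9672 V.
Then the unloaded second divider: V_B = V_A × R4/(R3+R4) = 0.9672 × 0.4152 = 0.4016 V.

V_B ≈ 0.402 V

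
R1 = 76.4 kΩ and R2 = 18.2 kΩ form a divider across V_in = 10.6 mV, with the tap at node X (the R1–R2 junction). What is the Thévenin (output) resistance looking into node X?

R_th ≈ 14.7 kΩ

Zeroing V_in shorts the top of R1 to ground, so R_th = R1 ‖ R2 = 14.70 kΩ.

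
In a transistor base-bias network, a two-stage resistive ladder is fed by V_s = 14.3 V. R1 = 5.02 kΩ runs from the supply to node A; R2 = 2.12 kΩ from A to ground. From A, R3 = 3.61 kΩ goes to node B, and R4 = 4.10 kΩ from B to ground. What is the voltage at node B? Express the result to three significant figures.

V_B ≈ 1.89 V

The second stage (R3 + R4 = 7.710 kΩ) loads node A in parallel with R2.
Effective lower resistance at A: R2 ‖ 7.710 = 1.663 kΩ.
So V_A = 14.3 × 0.2488 = 3.558 V.
Then the unloaded second divider: V_B = V_A × R4/(R3+R4) = 3.558 × 0.5318 = 1.892 V.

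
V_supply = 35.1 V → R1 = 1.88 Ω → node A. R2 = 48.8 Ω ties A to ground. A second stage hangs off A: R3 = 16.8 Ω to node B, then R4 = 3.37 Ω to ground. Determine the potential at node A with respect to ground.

The second stage (R3 + R4 = 20.17 Ω) loads node A in parallel with R2.
R2 ‖ (R3+R4) = 14.27 Ω.
First divider: V_A = V_supply · 14.27/(1.88 + 14.27) = 31.01 V.

V_A ≈ 31.0 V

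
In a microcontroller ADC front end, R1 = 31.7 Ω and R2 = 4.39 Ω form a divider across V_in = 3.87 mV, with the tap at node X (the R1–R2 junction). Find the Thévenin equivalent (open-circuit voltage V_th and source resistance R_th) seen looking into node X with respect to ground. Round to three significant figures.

V_th is the unloaded tap voltage: V_in · R2/(R1+R2) = 3.87 × 0.1216 = 0.4707 mV.
With V_in suppressed (replaced by a short), R_th = R1 ‖ R2 = (31.70 × 4.39)/(31.70 + 4.39) = 3.856 Ω.

V_th ≈ 0.471 mV, R_th ≈ 3.86 Ω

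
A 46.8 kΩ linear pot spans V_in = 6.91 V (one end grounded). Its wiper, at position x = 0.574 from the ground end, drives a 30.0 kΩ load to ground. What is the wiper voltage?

V_out ≈ 2.87 V

Lower segment x·R_p = 26.86 kΩ; upper segment (1−x)·R_p = 19.94 kΩ.
Lower segment in parallel with the load: 26.86 ‖ 30.0 = 14.17 kΩ.
Loaded-divider output: V_out = 6.91 × 0.4155 = 2.871 V.
(Unloaded: V_out = x·V_in = 3.97 V.)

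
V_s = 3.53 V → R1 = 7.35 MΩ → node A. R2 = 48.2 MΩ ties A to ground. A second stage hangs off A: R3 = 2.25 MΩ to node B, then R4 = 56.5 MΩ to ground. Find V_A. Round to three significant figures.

Looking into the second stage from A: R3 + R4 = 58.75 MΩ appears in parallel with R2.
R2 ‖ (R3+R4) = 26.48 MΩ.
V_A = 3.53 × 26.48/(7.35 + 26.48) = 2.763 V.

V_A ≈ 2.76 V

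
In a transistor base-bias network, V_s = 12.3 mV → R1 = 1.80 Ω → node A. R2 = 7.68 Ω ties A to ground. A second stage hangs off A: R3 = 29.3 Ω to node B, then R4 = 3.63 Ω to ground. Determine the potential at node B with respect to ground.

V_B ≈ 1.05 mV

Looking into the second stage from A: R3 + R4 = 32.93 Ω appears in parallel with R2.
Effective lower resistance at A: R2 ‖ 32.93 = 6.228 Ω.
V_A = 12.3 × 6.228/(1.80 + 6.228) = 9.542 mV.
Then the unloaded second divider: V_B = V_A × R4/(R3+R4) = 9.542 × 0.1102 = 1.052 mV.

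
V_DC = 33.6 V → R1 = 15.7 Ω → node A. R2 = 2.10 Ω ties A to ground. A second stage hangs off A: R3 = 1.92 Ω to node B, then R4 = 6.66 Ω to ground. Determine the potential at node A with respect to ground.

V_A ≈ 3.26 V

The second stage (R3 + R4 = 8.580 Ω) loads node A in parallel with R2.
Effective lower resistance at A: R2 ‖ 8.580 = 1.687 Ω.
First divider: V_A = V_DC · 1.687/(15.7 + 1.687) = 3.260 V.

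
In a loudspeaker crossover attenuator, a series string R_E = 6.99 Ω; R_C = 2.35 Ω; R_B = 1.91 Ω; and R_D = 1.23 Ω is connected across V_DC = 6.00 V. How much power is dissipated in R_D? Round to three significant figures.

P ≈ 0.284 W

The common current is I = 6.00/12.48 = 0.4808 A.
P(R_D) = I²·R_D = (0.4808)² × 1.23 = 0.2843 W.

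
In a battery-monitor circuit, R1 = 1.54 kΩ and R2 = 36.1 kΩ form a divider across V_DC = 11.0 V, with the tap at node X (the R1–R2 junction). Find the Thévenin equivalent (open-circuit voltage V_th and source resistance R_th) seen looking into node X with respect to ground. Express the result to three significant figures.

V_th ≈ 10.5 V, R_th ≈ 1.48 kΩ

With X open, the divider is unloaded: V_th = 11.0 × 36.1/37.64 = 10.55 V.
Zeroing V_DC shorts the top of R1 to ground, so R_th = R1 ‖ R2 = 1.477 kΩ.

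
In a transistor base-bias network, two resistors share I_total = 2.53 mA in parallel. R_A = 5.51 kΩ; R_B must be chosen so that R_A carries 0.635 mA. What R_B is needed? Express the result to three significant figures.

R_B ≈ 1.85 kΩ

The fraction through R_A equals R_B/(R_A+R_B).
With f = 0.2510, R_B = R_A · f/(1−f) = 5.51 × 0.3351 = 1.846 kΩ.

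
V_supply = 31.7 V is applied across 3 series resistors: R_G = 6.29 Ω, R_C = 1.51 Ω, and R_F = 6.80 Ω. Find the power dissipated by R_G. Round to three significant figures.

The common current is I = 31.7/14.60 = 2.171 A.
P(R_G) = I²·R_G = (2.171)² × 6.29 = 29.65 W.

P ≈ 29.7 W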